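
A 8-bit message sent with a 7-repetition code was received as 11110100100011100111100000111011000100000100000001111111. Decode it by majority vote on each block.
Split into 7-bit blocks and majority-vote each:
  block 1 = 1111010: 5 ones, 2 zeros → 1
  block 2 = 0100011: 3 ones, 4 zeros → 0
  block 3 = 1001111: 5 ones, 2 zeros → 1
  block 4 = 0000011: 2 ones, 5 zeros → 0
  block 5 = 1011000: 3 ones, 4 zeros → 0
  block 6 = 1000001: 2 ones, 5 zeros → 0
  block 7 = 0000000: 0 ones, 7 zeros → 0
  block 8 = 1111111: 7 ones, 0 zeros → 1
Decoded = 10100001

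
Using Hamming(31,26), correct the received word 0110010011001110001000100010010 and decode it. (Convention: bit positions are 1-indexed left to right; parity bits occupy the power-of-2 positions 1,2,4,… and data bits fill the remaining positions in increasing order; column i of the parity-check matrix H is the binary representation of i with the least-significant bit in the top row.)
Syndrome s = H · r^T (mod 2), r = 0110010011001110001000100010010:
  s[0] = (1010101010101010101010101010101)·(0110010011001110001000100010010) mod 2 = 0+0+1+0+0+0+0+0+1+0+0+0+1+0+1+0+0+0+1+0+0+0+1+0+0+0+1+0+0+0+0 mod 2 = 1
  s[1] = (0110011001100110011001100110011)·(0110010011001110001000100010010) mod 2 = 0+1+1+0+0+1+0+0+0+1+0+0+0+1+1+0+0+0+1+0+0+0+1+0+0+0+1+0+0+1+0 mod 2 = 0
  s[2] = (0001111000011110000111100001111)·(0110010011001110001000100010010) mod 2 = 0+0+0+0+0+1+0+0+0+0+0+0+1+1+1+0+0+0+0+0+0+0+1+0+0+0+0+0+0+1+0 mod 2 = 0
  s[3] = (0000000111111110000000011111111)·(0110010011001110001000100010010) mod 2 = 0+0+0+0+0+0+0+0+1+1+0+0+1+1+1+0+0+0+0+0+0+0+0+0+0+0+1+0+0+1+0 mod 2 = 1
  s[4] = (0000000000000001111111111111111)·(0110010011001110001000100010010) mod 2 = 0+0+0+0+0+0+0+0+0+0+0+0+0+0+0+0+0+0+1+0+0+0+1+0+0+0+1+0+0+1+0 mod 2 = 0
Syndrome = 10010
Column 9 of H equals this syndrome → error at bit 9 (1-indexed).
Flip bit 9: 0110010011001110001000100010010 → 0110010001001110001000100010010
Extract data bits at positions {3,5,6,7,9,10,11,12,13,14,15,17,18,19,20,21,22,23,24,25,26,27,28,29,30,31}: 10100100111001000100010010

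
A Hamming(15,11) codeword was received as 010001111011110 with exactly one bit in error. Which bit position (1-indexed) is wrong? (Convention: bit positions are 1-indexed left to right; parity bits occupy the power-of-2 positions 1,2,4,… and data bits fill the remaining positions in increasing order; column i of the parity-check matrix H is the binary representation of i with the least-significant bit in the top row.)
Syndrome s = H · r^T (mod 2), r = 010001111011110:
  s[0] = (101010101010101)·(010001111011110) mod 2 = 0+0+0+0+0+0+1+0+1+0+1+0+1+0+0 mod 2 = 0
  s[1] = (011001100110011)·(010001111011110) mod 2 = 0+1+0+0+0+1+1+0+0+0+1+0+0+1+0 mod 2 = 1
  s[2] = (000111100001111)·(010001111011110) mod 2 = 0+0+0+0+0+1+1+0+0+0+0+1+1+1+0 mod 2 = 1
  s[3] = (000000011111111)·(010001111011110) mod 2 = 0+0+0+0+0+0+0+1+1+0+1+1+1+1+0 mod 2 = 0
Syndrome = 0110
Column i of H is the binary representation of i, so the syndrome is the binary index of the flipped bit.
Read s = 0110 with s[0] as LSB: 0·2^0 + 1·2^1 + 1·2^2 + 0·2^3 = 6.
Error is at bit position 6.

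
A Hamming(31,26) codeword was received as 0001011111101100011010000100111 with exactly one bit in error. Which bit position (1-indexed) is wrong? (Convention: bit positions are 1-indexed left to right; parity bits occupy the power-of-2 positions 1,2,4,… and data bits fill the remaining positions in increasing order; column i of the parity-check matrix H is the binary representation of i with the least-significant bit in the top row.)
Syndrome s = H · r^T (mod 2), r = 0001011111101100011010000100111:
  s[0] = (1010101010101010101010101010101)·(0001011111101100011010000100111) mod 2 = 0+0+0+0+0+0+1+0+1+0+1+0+1+0+0+0+0+0+1+0+1+0+0+0+0+0+0+0+1+0+1 mod 2 = 0
  s[1] = (0110011001100110011001100110011)·(0001011111101100011010000100111) mod 2 = 0+0+0+0+0+1+1+0+0+1+1+0+0+1+0+0+0+1+1+0+0+0+0+0+0+1+0+0+0+1+1 mod 2 = 0
  s[2] = (0001111000011110000111100001111)·(0001011111101100011010000100111) mod 2 = 0+0+0+1+0+1+1+0+0+0+0+0+1+1+0+0+0+0+0+0+1+0+0+0+0+0+0+0+1+1+1 mod 2 = 1
  s[3] = (0000000111111110000000011111111)·(0001011111101100011010000100111) mod 2 = 0+0+0+0+0+0+0+1+1+1+1+0+1+1+0+0+0+0+0+0+0+0+0+0+0+1+0+0+1+1+1 mod 2 = 0
  s[4] = (0000000000000001111111111111111)·(0001011111101100011010000100111) mod 2 = 0+0+0+0+0+0+0+0+0+0+0+0+0+0+0+0+0+1+1+0+1+0+0+0+0+1+0+0+1+1+1 mod 2 = 1
Syndrome = 00101
Column i of H is the binary representation of i, so the syndrome is the binary index of the flipped bit.
Read s = 00101 with s[0] as LSB: 0·2^0 + 0·2^1 + 1·2^2 + 0·2^3 + 1·2^4 = 20.
Error is at bit position 20.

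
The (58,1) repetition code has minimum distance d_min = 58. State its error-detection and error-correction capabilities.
Detection only: up to d_min − 1 = 57 errors.
Correction: up to ⌊(d_min − 1)/2⌋ = ⌊57/2⌋ = 28 errors.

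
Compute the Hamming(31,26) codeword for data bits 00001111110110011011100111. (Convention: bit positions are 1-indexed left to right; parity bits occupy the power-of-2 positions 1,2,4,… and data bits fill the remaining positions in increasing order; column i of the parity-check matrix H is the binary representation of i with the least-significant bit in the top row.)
Codeword c = d · G (mod 2), d = 00001111110110011011100111:
  c[0] = d·G[:,0] = (00001111110110011011100111)·(11011010101101010101010101) mod 2 = 0+0+0+0+1+0+1+0+1+0+0+1+0+0+0+1+0+0+0+1+0+0+0+1+0+1 mod 2 = 0
  c[1] = d·G[:,1] = (00001111110110011011100111)·(10110110011011001100110011) mod 2 = 0+0+0+0+0+1+1+0+0+1+0+0+1+0+0+0+1+0+0+0+1+0+0+0+1+1 mod 2 = 0
  c[2] = d·G[:,2] = (00001111110110011011100111)·(10000000000000000000000000) mod 2 = 0+0+0+0+0+0+0+0+0+0+0+0+0+0+0+0+0+0+0+0+0+0+0+0+0+0 mod 2 = 0
  c[3] = d·G[:,3] = (00001111110110011011100111)·(01110001111000111100001111) mod 2 = 0+0+0+0+0+0+0+1+1+1+0+0+0+0+0+1+1+0+0+0+0+0+0+1+1+1 mod 2 = 0
  c[4] = d·G[:,4] = (00001111110110011011100111)·(01000000000000000000000000) mod 2 = 0+0+0+0+0+0+0+0+0+0+0+0+0+0+0+0+0+0+0+0+0+0+0+0+0+0 mod 2 = 0
  c[5] = d·G[:,5] = (00001111110110011011100111)·(00100000000000000000000000) mod 2 = 0+0+0+0+0+0+0+0+0+0+0+0+0+0+0+0+0+0+0+0+0+0+0+0+0+0 mod 2 = 0
  c[6] = d·G[:,6] = (00001111110110011011100111)·(00010000000000000000000000) mod 2 = 0+0+0+0+0+0+0+0+0+0+0+0+0+0+0+0+0+0+0+0+0+0+0+0+0+0 mod 2 = 0
  c[7] = d·G[:,7] = (00001111110110011011100111)·(00001111111000000011111111) mod 2 = 0+0+0+0+1+1+1+1+1+1+0+0+0+0+0+0+0+0+1+1+1+0+0+1+1+1 mod 2 = 0
  c[8] = d·G[:,8] = (00001111110110011011100111)·(00001000000000000000000000) mod 2 = 0+0+0+0+1+0+0+0+0+0+0+0+0+0+0+0+0+0+0+0+0+0+0+0+0+0 mod 2 = 1
  c[9] = d·G[:,9] = (00001111110110011011100111)·(00000100000000000000000000) mod 2 = 0+0+0+0+0+1+0+0+0+0+0+0+0+0+0+0+0+0+0+0+0+0+0+0+0+0 mod 2 = 1
  c[10] = d·G[:,10] = (00001111110110011011100111)·(00000010000000000000000000) mod 2 = 0+0+0+0+0+0+1+0+0+0+0+0+0+0+0+0+0+0+0+0+0+0+0+0+0+0 mod 2 = 1
  c[11] = d·G[:,11] = (00001111110110011011100111)·(00000001000000000000000000) mod 2 = 0+0+0+0+0+0+0+1+0+0+0+0+0+0+0+0+0+0+0+0+0+0+0+0+0+0 mod 2 = 1
  c[12] = d·G[:,12] = (00001111110110011011100111)·(00000000100000000000000000) mod 2 = 0+0+0+0+0+0+0+0+1+0+0+0+0+0+0+0+0+0+0+0+0+0+0+0+0+0 mod 2 = 1
  c[13] = d·G[:,13] = (00001111110110011011100111)·(00000000010000000000000000) mod 2 = 0+0+0+0+0+0+0+0+0+1+0+0+0+0+0+0+0+0+0+0+0+0+0+0+0+0 mod 2 = 1
  c[14] = d·G[:,14] = (00001111110110011011100111)·(00000000001000000000000000) mod 2 = 0+0+0+0+0+0+0+0+0+0+0+0+0+0+0+0+0+0+0+0+0+0+0+0+0+0 mod 2 = 0
  c[15] = d·G[:,15] = (00001111110110011011100111)·(00000000000111111111111111) mod 2 = 0+0+0+0+0+0+0+0+0+0+0+1+1+0+0+1+1+0+1+1+1+0+0+1+1+1 mod 2 = 0
  c[16] = d·G[:,16] = (00001111110110011011100111)·(00000000000100000000000000) mod 2 = 0+0+0+0+0+0+0+0+0+0+0+1+0+0+0+0+0+0+0+0+0+0+0+0+0+0 mod 2 = 1
  c[17] = d·G[:,17] = (00001111110110011011100111)·(00000000000010000000000000) mod 2 = 0+0+0+0+0+0+0+0+0+0+0+0+1+0+0+0+0+0+0+0+0+0+0+0+0+0 mod 2 = 1
  c[18] = d·G[:,18] = (00001111110110011011100111)·(00000000000001000000000000) mod 2 = 0+0+0+0+0+0+0+0+0+0+0+0+0+0+0+0+0+0+0+0+0+0+0+0+0+0 mod 2 = 0
  c[19] = d·G[:,19] = (00001111110110011011100111)·(00000000000000100000000000) mod 2 = 0+0+0+0+0+0+0+0+0+0+0+0+0+0+0+0+0+0+0+0+0+0+0+0+0+0 mod 2 = 0
  c[20] = d·G[:,20] = (00001111110110011011100111)·(00000000000000010000000000) mod 2 = 0+0+0+0+0+0+0+0+0+0+0+0+0+0+0+1+0+0+0+0+0+0+0+0+0+0 mod 2 = 1
  c[21] = d·G[:,21] = (00001111110110011011100111)·(00000000000000001000000000) mod 2 = 0+0+0+0+0+0+0+0+0+0+0+0+0+0+0+0+1+0+0+0+0+0+0+0+0+0 mod 2 = 1
  c[22] = d·G[:,22] = (00001111110110011011100111)·(00000000000000000100000000) mod 2 = 0+0+0+0+0+0+0+0+0+0+0+0+0+0+0+0+0+0+0+0+0+0+0+0+0+0 mod 2 = 0
  c[23] = d·G[:,23] = (00001111110110011011100111)·(00000000000000000010000000) mod 2 = 0+0+0+0+0+0+0+0+0+0+0+0+0+0+0+0+0+0+1+0+0+0+0+0+0+0 mod 2 = 1
  c[24] = d·G[:,24] = (00001111110110011011100111)·(00000000000000000001000000) mod 2 = 0+0+0+0+0+0+0+0+0+0+0+0+0+0+0+0+0+0+0+1+0+0+0+0+0+0 mod 2 = 1
  c[25] = d·G[:,25] = (00001111110110011011100111)·(00000000000000000000100000) mod 2 = 0+0+0+0+0+0+0+0+0+0+0+0+0+0+0+0+0+0+0+0+1+0+0+0+0+0 mod 2 = 1
  c[26] = d·G[:,26] = (00001111110110011011100111)·(00000000000000000000010000) mod 2 = 0+0+0+0+0+0+0+0+0+0+0+0+0+0+0+0+0+0+0+0+0+0+0+0+0+0 mod 2 = 0
  c[27] = d·G[:,27] = (00001111110110011011100111)·(00000000000000000000001000) mod 2 = 0+0+0+0+0+0+0+0+0+0+0+0+0+0+0+0+0+0+0+0+0+0+0+0+0+0 mod 2 = 0
  c[28] = d·G[:,28] = (00001111110110011011100111)·(00000000000000000000000100) mod 2 = 0+0+0+0+0+0+0+0+0+0+0+0+0+0+0+0+0+0+0+0+0+0+0+1+0+0 mod 2 = 1
  c[29] = d·G[:,29] = (00001111110110011011100111)·(00000000000000000000000010) mod 2 = 0+0+0+0+0+0+0+0+0+0+0+0+0+0+0+0+0+0+0+0+0+0+0+0+1+0 mod 2 = 1
  c[30] = d·G[:,30] = (00001111110110011011100111)·(00000000000000000000000001) mod 2 = 0+0+0+0+0+0+0+0+0+0+0+0+0+0+0+0+0+0+0+0+0+0+0+0+0+1 mod 2 = 1
Codeword = 0000000011111100110011011100111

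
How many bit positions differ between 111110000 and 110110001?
XOR = 001000001, count of 1s = 2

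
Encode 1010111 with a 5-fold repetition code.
Repeat each bit 5× and concatenate:
1→11111  0→00000  1→11111  0→00000  1→11111  1→11111  1→11111
Codeword = 11111000001111100000111111111111111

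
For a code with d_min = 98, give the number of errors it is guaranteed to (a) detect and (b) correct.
(a) Detection requires d_min ≥ e+1, so e ≤ d_min − 1 = 97.
(b) Correction requires d_min ≥ 2t+1, so t ≤ ⌊(d_min − 1)/2⌋ = ⌊97/2⌋ = 48.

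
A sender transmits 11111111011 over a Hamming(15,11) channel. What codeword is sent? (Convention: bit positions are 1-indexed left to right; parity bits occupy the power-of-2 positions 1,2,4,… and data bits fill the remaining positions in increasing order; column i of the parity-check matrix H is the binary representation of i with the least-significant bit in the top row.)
Codeword c = d · G (mod 2), d = 11111111011:
  c[0] = d·G[:,0] = (11111111011)·(11011010101) mod 2 = 1+1+0+1+1+0+1+0+0+0+1 mod 2 = 0
  c[1] = d·G[:,1] = (11111111011)·(10110110011) mod 2 = 1+0+1+1+0+1+1+0+0+1+1 mod 2 = 1
  c[2] = d·G[:,2] = (11111111011)·(10000000000) mod 2 = 1+0+0+0+0+0+0+0+0+0+0 mod 2 = 1
  c[3] = d·G[:,3] = (11111111011)·(01110001111) mod 2 = 0+1+1+1+0+0+0+1+0+1+1 mod 2 = 0
  c[4] = d·G[:,4] = (11111111011)·(01000000000) mod 2 = 0+1+0+0+0+0+0+0+0+0+0 mod 2 = 1
  c[5] = d·G[:,5] = (11111111011)·(00100000000) mod 2 = 0+0+1+0+0+0+0+0+0+0+0 mod 2 = 1
  c[6] = d·G[:,6] = (11111111011)·(00010000000) mod 2 = 0+0+0+1+0+0+0+0+0+0+0 mod 2 = 1
  c[7] = d·G[:,7] = (11111111011)·(00001111111) mod 2 = 0+0+0+0+1+1+1+1+0+1+1 mod 2 = 0
  c[8] = d·G[:,8] = (11111111011)·(00001000000) mod 2 = 0+0+0+0+1+0+0+0+0+0+0 mod 2 = 1
  c[9] = d·G[:,9] = (11111111011)·(00000100000) mod 2 = 0+0+0+0+0+1+0+0+0+0+0 mod 2 = 1
  c[10] = d·G[:,10] = (11111111011)·(00000010000) mod 2 = 0+0+0+0+0+0+1+0+0+0+0 mod 2 = 1
  c[11] = d·G[:,11] = (11111111011)·(00000001000) mod 2 = 0+0+0+0+0+0+0+1+0+0+0 mod 2 = 1
  c[12] = d·G[:,12] = (11111111011)·(00000000100) mod 2 = 0+0+0+0+0+0+0+0+0+0+0 mod 2 = 0
  c[13] = d·G[:,13] = (11111111011)·(00000000010) mod 2 = 0+0+0+0+0+0+0+0+0+1+0 mod 2 = 1
  c[14] = d·G[:,14] = (11111111011)·(00000000001) mod 2 = 0+0+0+0+0+0+0+0+0+0+1 mod 2 = 1
Codeword = 011011101111011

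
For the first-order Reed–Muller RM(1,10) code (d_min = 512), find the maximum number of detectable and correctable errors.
Detection only: up to d_min − 1 = 511 errors.
Correction: up to ⌊(d_min − 1)/2⌋ = ⌊511/2⌋ = 255 errors.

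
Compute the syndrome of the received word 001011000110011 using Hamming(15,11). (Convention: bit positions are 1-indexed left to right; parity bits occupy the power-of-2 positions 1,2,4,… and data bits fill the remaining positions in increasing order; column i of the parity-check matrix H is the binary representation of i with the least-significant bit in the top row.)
Syndrome s = H · r^T (mod 2), r = 001011000110011:
  s[0] = (101010101010101)·(001011000110011) mod 2 = 0+0+1+0+1+0+0+0+0+0+1+0+0+0+1 mod 2 = 0
  s[1] = (011001100110011)·(001011000110011) mod 2 = 0+0+1+0+0+1+0+0+0+1+1+0+0+1+1 mod 2 = 0
  s[2] = (000111100001111)·(001011000110011) mod 2 = 0+0+0+0+1+1+0+0+0+0+0+0+0+1+1 mod 2 = 0
  s[3] = (000000011111111)·(001011000110011) mod 2 = 0+0+0+0+0+0+0+0+0+1+1+0+0+1+1 mod 2 = 0
Syndrome = 0000
s = 0: no error detected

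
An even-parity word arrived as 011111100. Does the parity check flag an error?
Sum of received bits: 0+1+1+1+1+1+1+0+0 = 6; 6 mod 2 = 0. Result is 0 → no error detected.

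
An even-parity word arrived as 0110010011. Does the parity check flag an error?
Sum of received bits: 0+1+1+0+0+1+0+0+1+1 = 5; 5 mod 2 = 1. Result is 1 ≠ 0 → error detected.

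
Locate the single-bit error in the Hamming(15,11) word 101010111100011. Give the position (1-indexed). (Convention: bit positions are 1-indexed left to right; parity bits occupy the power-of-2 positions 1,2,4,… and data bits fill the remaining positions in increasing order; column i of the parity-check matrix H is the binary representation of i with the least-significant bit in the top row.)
Syndrome s = H · r^T (mod 2), r = 101010111100011:
  s[0] = (101010101010101)·(101010111100011) mod 2 = 1+0+1+0+1+0+1+0+1+0+0+0+0+0+1 mod 2 = 0
  s[1] = (011001100110011)·(101010111100011) mod 2 = 0+0+1+0+0+0+1+0+0+1+0+0+0+1+1 mod 2 = 1
  s[2] = (000111100001111)·(101010111100011) mod 2 = 0+0+0+0+1+0+1+0+0+0+0+0+0+1+1 mod 2 = 0
  s[3] = (000000011111111)·(101010111100011) mod 2 = 0+0+0+0+0+0+0+1+1+1+0+0+0+1+1 mod 2 = 1
Syndrome = 0101
Column i of H is the binary representation of i, so the syndrome is the binary index of the flipped bit.
Read s = 0101 with s[0] as LSB: 0·2^0 + 1·2^1 + 0·2^2 + 1·2^3 = 10.
Error is at bit position 10.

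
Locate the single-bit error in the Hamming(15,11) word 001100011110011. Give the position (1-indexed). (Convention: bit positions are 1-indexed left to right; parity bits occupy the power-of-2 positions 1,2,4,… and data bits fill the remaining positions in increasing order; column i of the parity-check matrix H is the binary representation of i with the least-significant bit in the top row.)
Syndrome s = H · r^T (mod 2), r = 001100011110011:
  s[0] = (101010101010101)·(001100011110011) mod 2 = 0+0+1+0+0+0+0+0+1+0+1+0+0+0+1 mod 2 = 0
  s[1] = (011001100110011)·(001100011110011) mod 2 = 0+0+1+0+0+0+0+0+0+1+1+0+0+1+1 mod 2 = 1
  s[2] = (000111100001111)·(001100011110011) mod 2 = 0+0+0+1+0+0+0+0+0+0+0+0+0+1+1 mod 2 = 1
  s[3] = (000000011111111)·(001100011110011) mod 2 = 0+0+0+0+0+0+0+1+1+1+1+0+0+1+1 mod 2 = 0
Syndrome = 0110
Column i of H is the binary representation of i, so the syndrome is the binary index of the flipped bit.
Read s = 0110 with s[0] as LSB: 0·2^0 + 1·2^1 + 1·2^2 + 0·2^3 = 6.
Error is at bit position 6.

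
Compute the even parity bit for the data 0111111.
Sum of data bits: 0+1+1+1+1+1+1 = 6.
6 mod 2 = 0, so parity bit = 0.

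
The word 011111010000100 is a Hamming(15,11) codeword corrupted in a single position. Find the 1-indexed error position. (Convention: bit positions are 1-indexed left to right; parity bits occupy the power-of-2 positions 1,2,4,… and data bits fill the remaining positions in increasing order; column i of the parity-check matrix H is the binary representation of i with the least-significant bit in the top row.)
Syndrome s = H · r^T (mod 2), r = 011111010000100:
  s[0] = (101010101010101)·(011111010000100) mod 2 = 0+0+1+0+1+0+0+0+0+0+0+0+1+0+0 mod 2 = 1
  s[1] = (011001100110011)·(011111010000100) mod 2 = 0+1+1+0+0+1+0+0+0+0+0+0+0+0+0 mod 2 = 1
  s[2] = (000111100001111)·(011111010000100) mod 2 = 0+0+0+1+1+1+0+0+0+0+0+0+1+0+0 mod 2 = 0
  s[3] = (000000011111111)·(011111010000100) mod 2 = 0+0+0+0+0+0+0+1+0+0+0+0+1+0+0 mod 2 = 0
Syndrome = 1100
Column i of H is the binary representation of i, so the syndrome is the binary index of the flipped bit.
Read s = 1100 with s[0] as LSB: 1·2^0 + 1·2^1 + 0·2^2 + 0·2^3 = 3.
Error is at bit position 3.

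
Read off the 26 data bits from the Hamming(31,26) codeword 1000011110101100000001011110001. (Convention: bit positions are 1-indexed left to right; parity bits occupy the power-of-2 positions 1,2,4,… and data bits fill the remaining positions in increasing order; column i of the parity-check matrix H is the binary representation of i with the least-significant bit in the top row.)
Parity bits occupy power-of-2 positions; data bits are at positions {3,5,6,7,9,10,11,12,13,14,15,17,18,19,20,21,22,23,24,25,26,27,28,29,30,31} (1-indexed).
Extract: c[3]=0 c[5]=0 c[6]=1 c[7]=1 c[9]=1 c[10]=0 c[11]=1 c[12]=0 c[13]=1 c[14]=1 c[15]=0 c[17]=0 c[18]=0 c[19]=0 c[20]=0 c[21]=0 c[22]=1 c[23]=0 c[24]=1 c[25]=1 c[26]=1 c[27]=1 c[28]=0 c[29]=0 c[30]=0 c[31]=1
Data = 00111010110000001011110001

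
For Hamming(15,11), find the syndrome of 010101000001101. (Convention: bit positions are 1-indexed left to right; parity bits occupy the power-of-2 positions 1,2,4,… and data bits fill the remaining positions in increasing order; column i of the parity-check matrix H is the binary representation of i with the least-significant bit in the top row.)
Syndrome s = H · r^T (mod 2), r = 010101000001101:
  s[0] = (101010101010101)·(010101000001101) mod 2 = 0+0+0+0+0+0+0+0+0+0+0+0+1+0+1 mod 2 = 0
  s[1] = (011001100110011)·(010101000001101) mod 2 = 0+1+0+0+0+1+0+0+0+0+0+0+0+0+1 mod 2 = 1
  s[2] = (000111100001111)·(010101000001101) mod 2 = 0+0+0+1+0+1+0+0+0+0+0+1+1+0+1 mod 2 = 1
  s[3] = (000000011111111)·(010101000001101) mod 2 = 0+0+0+0+0+0+0+0+0+0+0+1+1+0+1 mod 2 = 1
Syndrome = 0111
Non-zero syndrome: error at position 14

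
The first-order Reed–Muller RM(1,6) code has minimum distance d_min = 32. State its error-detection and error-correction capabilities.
Detection only: up to d_min − 1 = 31 errors.
Correction: up to ⌊(d_min − 1)/2⌋ = ⌊31/2⌋ = 15 errors.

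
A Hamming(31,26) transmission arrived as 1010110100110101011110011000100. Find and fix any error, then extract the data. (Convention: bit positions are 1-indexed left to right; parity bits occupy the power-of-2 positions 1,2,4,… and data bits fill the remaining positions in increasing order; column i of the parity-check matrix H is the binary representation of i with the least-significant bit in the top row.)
Syndrome s = H · r^T (mod 2), r = 1010110100110101011110011000100:
  s[0] = (1010101010101010101010101010101)·(1010110100110101011110011000100) mod 2 = 1+0+1+0+1+0+0+0+0+0+1+0+0+0+0+0+0+0+1+0+1+0+0+0+1+0+0+0+1+0+0 mod 2 = 0
  s[1] = (0110011001100110011001100110011)·(1010110100110101011110011000100) mod 2 = 0+0+1+0+0+1+0+0+0+0+1+0+0+1+0+0+0+1+1+0+0+0+0+0+0+0+0+0+0+0+0 mod 2 = 0
  s[2] = (0001111000011110000111100001111)·(1010110100110101011110011000100) mod 2 = 0+0+0+0+1+1+0+0+0+0+0+1+0+1+0+0+0+0+0+1+1+0+0+0+0+0+0+0+1+0+0 mod 2 = 1
  s[3] = (0000000111111110000000011111111)·(1010110100110101011110011000100) mod 2 = 0+0+0+0+0+0+0+1+0+0+1+1+0+1+0+0+0+0+0+0+0+0+0+1+1+0+0+0+1+0+0 mod 2 = 1
  s[4] = (0000000000000001111111111111111)·(1010110100110101011110011000100) mod 2 = 0+0+0+0+0+0+0+0+0+0+0+0+0+0+0+1+0+1+1+1+1+0+0+1+1+0+0+0+1+0+0 mod 2 = 0
Syndrome = 00110
Column 12 of H equals this syndrome → error at bit 12 (1-indexed).
Flip bit 12: 1010110100110101011110011000100 → 1010110100100101011110011000100
Extract data bits at positions {3,5,6,7,9,10,11,12,13,14,15,17,18,19,20,21,22,23,24,25,26,27,28,29,30,31}: 11100010010011110011000100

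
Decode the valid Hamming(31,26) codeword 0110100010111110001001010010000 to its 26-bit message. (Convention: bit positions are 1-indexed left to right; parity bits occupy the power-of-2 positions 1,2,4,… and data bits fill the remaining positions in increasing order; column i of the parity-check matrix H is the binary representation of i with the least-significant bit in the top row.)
Parity bits occupy power-of-2 positions; data bits are at positions {3,5,6,7,9,10,11,12,13,14,15,17,18,19,20,21,22,23,24,25,26,27,28,29,30,31} (1-indexed).
Extract: c[3]=1 c[5]=1 c[6]=0 c[7]=0 c[9]=1 c[10]=0 c[11]=1 c[12]=1 c[13]=1 c[14]=1 c[15]=1 c[17]=0 c[18]=0 c[19]=1 c[20]=0 c[21]=0 c[22]=1 c[23]=0 c[24]=1 c[25]=0 c[26]=0 c[27]=1 c[28]=0 c[29]=0 c[30]=0 c[31]=0
Data = 11001011111001001010010000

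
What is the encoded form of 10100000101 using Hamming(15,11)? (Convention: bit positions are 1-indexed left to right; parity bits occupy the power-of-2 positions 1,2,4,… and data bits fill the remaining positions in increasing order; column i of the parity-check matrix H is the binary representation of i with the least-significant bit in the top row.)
Codeword c = d · G (mod 2), d = 10100000101:
  c[0] = d·G[:,0] = (10100000101)·(11011010101) mod 2 = 1+0+0+0+0+0+0+0+1+0+1 mod 2 = 1
  c[1] = d·G[:,1] = (10100000101)·(10110110011) mod 2 = 1+0+1+0+0+0+0+0+0+0+1 mod 2 = 1
  c[2] = d·G[:,2] = (10100000101)·(10000000000) mod 2 = 1+0+0+0+0+0+0+0+0+0+0 mod 2 = 1
  c[3] = d·G[:,3] = (10100000101)·(01110001111) mod 2 = 0+0+1+0+0+0+0+0+1+0+1 mod 2 = 1
  c[4] = d·G[:,4] = (10100000101)·(01000000000) mod 2 = 0+0+0+0+0+0+0+0+0+0+0 mod 2 = 0
  c[5] = d·G[:,5] = (10100000101)·(00100000000) mod 2 = 0+0+1+0+0+0+0+0+0+0+0 mod 2 = 1
  c[6] = d·G[:,6] = (10100000101)·(00010000000) mod 2 = 0+0+0+0+0+0+0+0+0+0+0 mod 2 = 0
  c[7] = d·G[:,7] = (10100000101)·(00001111111) mod 2 = 0+0+0+0+0+0+0+0+1+0+1 mod 2 = 0
  c[8] = d·G[:,8] = (10100000101)·(00001000000) mod 2 = 0+0+0+0+0+0+0+0+0+0+0 mod 2 = 0
  c[9] = d·G[:,9] = (10100000101)·(00000100000) mod 2 = 0+0+0+0+0+0+0+0+0+0+0 mod 2 = 0
  c[10] = d·G[:,10] = (10100000101)·(00000010000) mod 2 = 0+0+0+0+0+0+0+0+0+0+0 mod 2 = 0
  c[11] = d·G[:,11] = (10100000101)·(00000001000) mod 2 = 0+0+0+0+0+0+0+0+0+0+0 mod 2 = 0
  c[12] = d·G[:,12] = (10100000101)·(00000000100) mod 2 = 0+0+0+0+0+0+0+0+1+0+0 mod 2 = 1
  c[13] = d·G[:,13] = (10100000101)·(00000000010) mod 2 = 0+0+0+0+0+0+0+0+0+0+0 mod 2 = 0
  c[14] = d·G[:,14] = (10100000101)·(00000000001) mod 2 = 0+0+0+0+0+0+0+0+0+0+1 mod 2 = 1
Codeword = 111101000000101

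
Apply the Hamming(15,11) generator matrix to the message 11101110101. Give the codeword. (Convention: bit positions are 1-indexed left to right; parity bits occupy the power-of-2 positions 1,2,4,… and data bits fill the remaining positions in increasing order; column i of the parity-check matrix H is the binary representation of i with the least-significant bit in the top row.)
Codeword c = d · G (mod 2), d = 11101110101:
  c[0] = d·G[:,0] = (11101110101)·(11011010101) mod 2 = 1+1+0+0+1+0+1+0+1+0+1 mod 2 = 0
  c[1] = d·G[:,1] = (11101110101)·(10110110011) mod 2 = 1+0+1+0+0+1+1+0+0+0+1 mod 2 = 1
  c[2] = d·G[:,2] = (11101110101)·(10000000000) mod 2 = 1+0+0+0+0+0+0+0+0+0+0 mod 2 = 1
  c[3] = d·G[:,3] = (11101110101)·(01110001111) mod 2 = 0+1+1+0+0+0+0+0+1+0+1 mod 2 = 0
  c[4] = d·G[:,4] = (11101110101)·(01000000000) mod 2 = 0+1+0+0+0+0+0+0+0+0+0 mod 2 = 1
  c[5] = d·G[:,5] = (11101110101)·(00100000000) mod 2 = 0+0+1+0+0+0+0+0+0+0+0 mod 2 = 1
  c[6] = d·G[:,6] = (11101110101)·(00010000000) mod 2 = 0+0+0+0+0+0+0+0+0+0+0 mod 2 = 0
  c[7] = d·G[:,7] = (11101110101)·(00001111111) mod 2 = 0+0+0+0+1+1+1+0+1+0+1 mod 2 = 1
  c[8] = d·G[:,8] = (11101110101)·(00001000000) mod 2 = 0+0+0+0+1+0+0+0+0+0+0 mod 2 = 1
  c[9] = d·G[:,9] = (11101110101)·(00000100000) mod 2 = 0+0+0+0+0+1+0+0+0+0+0 mod 2 = 1
  c[10] = d·G[:,10] = (11101110101)·(00000010000) mod 2 = 0+0+0+0+0+0+1+0+0+0+0 mod 2 = 1
  c[11] = d·G[:,11] = (11101110101)·(00000001000) mod 2 = 0+0+0+0+0+0+0+0+0+0+0 mod 2 = 0
  c[12] = d·G[:,12] = (11101110101)·(00000000100) mod 2 = 0+0+0+0+0+0+0+0+1+0+0 mod 2 = 1
  c[13] = d·G[:,13] = (11101110101)·(00000000010) mod 2 = 0+0+0+0+0+0+0+0+0+0+0 mod 2 = 0
  c[14] = d·G[:,14] = (11101110101)·(00000000001) mod 2 = 0+0+0+0+0+0+0+0+0+0+1 mod 2 = 1
Codeword = 011011011110101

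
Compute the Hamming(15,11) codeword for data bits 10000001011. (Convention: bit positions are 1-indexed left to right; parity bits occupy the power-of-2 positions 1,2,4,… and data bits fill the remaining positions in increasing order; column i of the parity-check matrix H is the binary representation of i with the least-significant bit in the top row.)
Codeword c = d · G (mod 2), d = 10000001011:
  c[0] = d·G[:,0] = (10000001011)·(11011010101) mod 2 = 1+0+0+0+0+0+0+0+0+0+1 mod 2 = 0
  c[1] = d·G[:,1] = (10000001011)·(10110110011) mod 2 = 1+0+0+0+0+0+0+0+0+1+1 mod 2 = 1
  c[2] = d·G[:,2] = (10000001011)·(10000000000) mod 2 = 1+0+0+0+0+0+0+0+0+0+0 mod 2 = 1
  c[3] = d·G[:,3] = (10000001011)·(01110001111) mod 2 = 0+0+0+0+0+0+0+1+0+1+1 mod 2 = 1
  c[4] = d·G[:,4] = (10000001011)·(01000000000) mod 2 = 0+0+0+0+0+0+0+0+0+0+0 mod 2 = 0
  c[5] = d·G[:,5] = (10000001011)·(00100000000) mod 2 = 0+0+0+0+0+0+0+0+0+0+0 mod 2 = 0
  c[6] = d·G[:,6] = (10000001011)·(00010000000) mod 2 = 0+0+0+0+0+0+0+0+0+0+0 mod 2 = 0
  c[7] = d·G[:,7] = (10000001011)·(00001111111) mod 2 = 0+0+0+0+0+0+0+1+0+1+1 mod 2 = 1
  c[8] = d·G[:,8] = (10000001011)·(00001000000) mod 2 = 0+0+0+0+0+0+0+0+0+0+0 mod 2 = 0
  c[9] = d·G[:,9] = (10000001011)·(00000100000) mod 2 = 0+0+0+0+0+0+0+0+0+0+0 mod 2 = 0
  c[10] = d·G[:,10] = (10000001011)·(00000010000) mod 2 = 0+0+0+0+0+0+0+0+0+0+0 mod 2 = 0
  c[11] = d·G[:,11] = (10000001011)·(00000001000) mod 2 = 0+0+0+0+0+0+0+1+0+0+0 mod 2 = 1
  c[12] = d·G[:,12] = (10000001011)·(00000000100) mod 2 = 0+0+0+0+0+0+0+0+0+0+0 mod 2 = 0
  c[13] = d·G[:,13] = (10000001011)·(00000000010) mod 2 = 0+0+0+0+0+0+0+0+0+1+0 mod 2 = 1
  c[14] = d·G[:,14] = (10000001011)·(00000000001) mod 2 = 0+0+0+0+0+0+0+0+0+0+1 mod 2 = 1
Codeword = 011100010001011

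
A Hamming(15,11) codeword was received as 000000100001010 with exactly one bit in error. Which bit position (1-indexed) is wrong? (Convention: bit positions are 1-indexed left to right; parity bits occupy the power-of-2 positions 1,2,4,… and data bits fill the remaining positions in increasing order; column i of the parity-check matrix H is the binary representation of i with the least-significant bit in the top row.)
Syndrome s = H · r^T (mod 2), r = 000000100001010:
  s[0] = (101010101010101)·(000000100001010) mod 2 = 0+0+0+0+0+0+1+0+0+0+0+0+0+0+0 mod 2 = 1
  s[1] = (011001100110011)·(000000100001010) mod 2 = 0+0+0+0+0+0+1+0+0+0+0+0+0+1+0 mod 2 = 0
  s[2] = (000111100001111)·(000000100001010) mod 2 = 0+0+0+0+0+0+1+0+0+0+0+1+0+1+0 mod 2 = 1
  s[3] = (000000011111111)·(000000100001010) mod 2 = 0+0+0+0+0+0+0+0+0+0+0+1+0+1+0 mod 2 = 0
Syndrome = 1010
Column i of H is the binary representation of i, so the syndrome is the binary index of the flipped bit.
Read s = 1010 with s[0] as LSB: 1·2^0 + 0·2^1 + 1·2^2 + 0·2^3 = 5.
Error is at bit position 5.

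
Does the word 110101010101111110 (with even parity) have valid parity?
Sum of all bits: 1+1+0+1+0+1+0+1+0+1+0+1+1+1+1+1+1+0 = 12; 12 mod 2 = 0. Result is 0 → valid parity.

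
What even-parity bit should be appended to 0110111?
Sum of data bits: 0+1+1+0+1+1+1 = 5.
5 mod 2 = 1, so parity bit = 1.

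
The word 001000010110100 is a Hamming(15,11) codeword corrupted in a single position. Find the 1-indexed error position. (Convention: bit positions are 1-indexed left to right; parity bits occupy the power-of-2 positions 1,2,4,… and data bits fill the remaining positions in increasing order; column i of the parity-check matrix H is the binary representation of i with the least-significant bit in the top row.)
Syndrome s = H · r^T (mod 2), r = 001000010110100:
  s[0] = (101010101010101)·(001000010110100) mod 2 = 0+0+1+0+0+0+0+0+0+0+1+0+1+0+0 mod 2 = 1
  s[1] = (011001100110011)·(001000010110100) mod 2 = 0+0+1+0+0+0+0+0+0+1+1+0+0+0+0 mod 2 = 1
  s[2] = (000111100001111)·(001000010110100) mod 2 = 0+0+0+0+0+0+0+0+0+0+0+0+1+0+0 mod 2 = 1
  s[3] = (000000011111111)·(001000010110100) mod 2 = 0+0+0+0+0+0+0+1+0+1+1+0+1+0+0 mod 2 = 0
Syndrome = 1110
Column i of H is the binary representation of i, so the syndrome is the binary index of the flipped bit.
Read s = 1110 with s[0] as LSB: 1·2^0 + 1·2^1 + 1·2^2 + 0·2^3 = 7.
Error is at bit position 7.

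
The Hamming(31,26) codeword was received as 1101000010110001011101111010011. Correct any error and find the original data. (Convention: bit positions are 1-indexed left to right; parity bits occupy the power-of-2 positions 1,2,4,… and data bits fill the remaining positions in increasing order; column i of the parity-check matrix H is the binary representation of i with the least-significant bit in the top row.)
Syndrome s = H · r^T (mod 2), r = 1101000010110001011101111010011:
  s[0] = (1010101010101010101010101010101)·(1101000010110001011101111010011) mod 2 = 1+0+0+0+0+0+0+0+1+0+1+0+0+0+0+0+0+0+1+0+0+0+1+0+1+0+1+0+0+0+1 mod 2 = 0
  s[1] = (0110011001100110011001100110011)·(1101000010110001011101111010011) mod 2 = 0+1+0+0+0+0+0+0+0+0+1+0+0+0+0+0+0+1+1+0+0+1+1+0+0+0+1+0+0+1+1 mod 2 = 1
  s[2] = (0001111000011110000111100001111)·(1101000010110001011101111010011) mod 2 = 0+0+0+1+0+0+0+0+0+0+0+1+0+0+0+0+0+0+0+1+0+1+1+0+0+0+0+0+0+1+1 mod 2 = 1
  s[3] = (0000000111111110000000011111111)·(1101000010110001011101111010011) mod 2 = 0+0+0+0+0+0+0+0+1+0+1+1+0+0+0+0+0+0+0+0+0+0+0+1+1+0+1+0+0+1+1 mod 2 = 0
  s[4] = (0000000000000001111111111111111)·(1101000010110001011101111010011) mod 2 = 0+0+0+0+0+0+0+0+0+0+0+0+0+0+0+1+0+1+1+1+0+1+1+1+1+0+1+0+0+1+1 mod 2 = 1
Syndrome = 01101
Column 22 of H equals this syndrome → error at bit 22 (1-indexed).
Flip bit 22: 1101000010110001011101111010011 → 1101000010110001011100111010011
Extract data bits at positions {3,5,6,7,9,10,11,12,13,14,15,17,18,19,20,21,22,23,24,25,26,27,28,29,30,31}: 00001011000011100111010011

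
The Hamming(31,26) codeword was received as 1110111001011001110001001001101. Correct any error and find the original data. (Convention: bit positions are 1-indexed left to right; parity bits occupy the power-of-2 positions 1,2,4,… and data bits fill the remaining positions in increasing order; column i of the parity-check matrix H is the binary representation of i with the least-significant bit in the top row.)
Syndrome s = H · r^T (mod 2), r = 1110111001011001110001001001101:
  s[0] = (1010101010101010101010101010101)·(1110111001011001110001001001101) mod 2 = 1+0+1+0+1+0+1+0+0+0+0+0+1+0+0+0+1+0+0+0+0+0+0+0+1+0+0+0+1+0+1 mod 2 = 1
  s[1] = (0110011001100110011001100110011)·(1110111001011001110001001001101) mod 2 = 0+1+1+0+0+1+1+0+0+1+0+0+0+0+0+0+0+1+0+0+0+1+0+0+0+0+0+0+0+0+1 mod 2 = 0
  s[2] = (0001111000011110000111100001111)·(1110111001011001110001001001101) mod 2 = 0+0+0+0+1+1+1+0+0+0+0+1+1+0+0+0+0+0+0+0+0+1+0+0+0+0+0+1+1+0+1 mod 2 = 1
  s[3] = (0000000111111110000000011111111)·(1110111001011001110001001001101) mod 2 = 0+0+0+0+0+0+0+0+0+1+0+1+1+0+0+0+0+0+0+0+0+0+0+0+1+0+0+1+1+0+1 mod 2 = 1
  s[4] = (0000000000000001111111111111111)·(1110111001011001110001001001101) mod 2 = 0+0+0+0+0+0+0+0+0+0+0+0+0+0+0+1+1+1+0+0+0+1+0+0+1+0+0+1+1+0+1 mod 2 = 0
Syndrome = 10110
Column 13 of H equals this syndrome → error at bit 13 (1-indexed).
Flip bit 13: 1110111001011001110001001001101 → 1110111001010001110001001001101
Extract data bits at positions {3,5,6,7,9,10,11,12,13,14,15,17,18,19,20,21,22,23,24,25,26,27,28,29,30,31}: 11110101000110001001001101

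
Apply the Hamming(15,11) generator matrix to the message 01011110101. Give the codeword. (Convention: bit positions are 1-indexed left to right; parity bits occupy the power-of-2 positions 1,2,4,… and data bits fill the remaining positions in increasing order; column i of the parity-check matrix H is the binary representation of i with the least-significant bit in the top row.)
Codeword c = d · G (mod 2), d = 01011110101:
  c[0] = d·G[:,0] = (01011110101)·(11011010101) mod 2 = 0+1+0+1+1+0+1+0+1+0+1 mod 2 = 0
  c[1] = d·G[:,1] = (01011110101)·(10110110011) mod 2 = 0+0+0+1+0+1+1+0+0+0+1 mod 2 = 0
  c[2] = d·G[:,2] = (01011110101)·(10000000000) mod 2 = 0+0+0+0+0+0+0+0+0+0+0 mod 2 = 0
  c[3] = d·G[:,3] = (01011110101)·(01110001111) mod 2 = 0+1+0+1+0+0+0+0+1+0+1 mod 2 = 0
  c[4] = d·G[:,4] = (01011110101)·(01000000000) mod 2 = 0+1+0+0+0+0+0+0+0+0+0 mod 2 = 1
  c[5] = d·G[:,5] = (01011110101)·(00100000000) mod 2 = 0+0+0+0+0+0+0+0+0+0+0 mod 2 = 0
  c[6] = d·G[:,6] = (01011110101)·(00010000000) mod 2 = 0+0+0+1+0+0+0+0+0+0+0 mod 2 = 1
  c[7] = d·G[:,7] = (01011110101)·(00001111111) mod 2 = 0+0+0+0+1+1+1+0+1+0+1 mod 2 = 1
  c[8] = d·G[:,8] = (01011110101)·(00001000000) mod 2 = 0+0+0+0+1+0+0+0+0+0+0 mod 2 = 1
  c[9] = d·G[:,9] = (01011110101)·(00000100000) mod 2 = 0+0+0+0+0+1+0+0+0+0+0 mod 2 = 1
  c[10] = d·G[:,10] = (01011110101)·(00000010000) mod 2 = 0+0+0+0+0+0+1+0+0+0+0 mod 2 = 1
  c[11] = d·G[:,11] = (01011110101)·(00000001000) mod 2 = 0+0+0+0+0+0+0+0+0+0+0 mod 2 = 0
  c[12] = d·G[:,12] = (01011110101)·(00000000100) mod 2 = 0+0+0+0+0+0+0+0+1+0+0 mod 2 = 1
  c[13] = d·G[:,13] = (01011110101)·(00000000010) mod 2 = 0+0+0+0+0+0+0+0+0+0+0 mod 2 = 0
  c[14] = d·G[:,14] = (01011110101)·(00000000001) mod 2 = 0+0+0+0+0+0+0+0+0+0+1 mod 2 = 1
Codeword = 000010111110101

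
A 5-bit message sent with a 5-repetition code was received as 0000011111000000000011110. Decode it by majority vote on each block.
Split into 5-bit blocks and majority-vote each:
  block 1 = 00000: 0 ones, 5 zeros → 0
  block 2 = 11111: 5 ones, 0 zeros → 1
  block 3 = 00000: 0 ones, 5 zeros → 0
  block 4 = 00000: 0 ones, 5 zeros → 0
  block 5 = 11110: 4 ones, 1 zeros → 1
Decoded = 01001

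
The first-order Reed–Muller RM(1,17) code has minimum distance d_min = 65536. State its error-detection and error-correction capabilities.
Detection only: up to d_min − 1 = 65535 errors.
Correction: up to ⌊(d_min − 1)/2⌋ = ⌊65535/2⌋ = 32767 errors.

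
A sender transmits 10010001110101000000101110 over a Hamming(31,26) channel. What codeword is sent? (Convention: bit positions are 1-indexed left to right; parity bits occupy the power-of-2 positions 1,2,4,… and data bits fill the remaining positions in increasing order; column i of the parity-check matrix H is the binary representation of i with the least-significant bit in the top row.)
Codeword c = d · G (mod 2), d = 10010001110101000000101110:
  c[0] = d·G[:,0] = (10010001110101000000101110)·(11011010101101010101010101) mod 2 = 1+0+0+1+0+0+0+0+1+0+0+1+0+1+0+0+0+0+0+0+0+0+0+1+0+0 mod 2 = 0
  c[1] = d·G[:,1] = (10010001110101000000101110)·(10110110011011001100110011) mod 2 = 1+0+0+1+0+0+0+0+0+1+0+0+0+1+0+0+0+0+0+0+1+0+0+0+1+0 mod 2 = 0
  c[2] = d·G[:,2] = (10010001110101000000101110)·(10000000000000000000000000) mod 2 = 1+0+0+0+0+0+0+0+0+0+0+0+0+0+0+0+0+0+0+0+0+0+0+0+0+0 mod 2 = 1
  c[3] = d·G[:,3] = (10010001110101000000101110)·(01110001111000111100001111) mod 2 = 0+0+0+1+0+0+0+1+1+1+0+0+0+0+0+0+0+0+0+0+0+0+1+1+1+0 mod 2 = 1
  c[4] = d·G[:,4] = (10010001110101000000101110)·(01000000000000000000000000) mod 2 = 0+0+0+0+0+0+0+0+0+0+0+0+0+0+0+0+0+0+0+0+0+0+0+0+0+0 mod 2 = 0
  c[5] = d·G[:,5] = (10010001110101000000101110)·(00100000000000000000000000) mod 2 = 0+0+0+0+0+0+0+0+0+0+0+0+0+0+0+0+0+0+0+0+0+0+0+0+0+0 mod 2 = 0
  c[6] = d·G[:,6] = (10010001110101000000101110)·(00010000000000000000000000) mod 2 = 0+0+0+1+0+0+0+0+0+0+0+0+0+0+0+0+0+0+0+0+0+0+0+0+0+0 mod 2 = 1
  c[7] = d·G[:,7] = (10010001110101000000101110)·(00001111111000000011111111) mod 2 = 0+0+0+0+0+0+0+1+1+1+0+0+0+0+0+0+0+0+0+0+1+0+1+1+1+0 mod 2 = 1
  c[8] = d·G[:,8] = (10010001110101000000101110)·(00001000000000000000000000) mod 2 = 0+0+0+0+0+0+0+0+0+0+0+0+0+0+0+0+0+0+0+0+0+0+0+0+0+0 mod 2 = 0
  c[9] = d·G[:,9] = (10010001110101000000101110)·(00000100000000000000000000) mod 2 = 0+0+0+0+0+0+0+0+0+0+0+0+0+0+0+0+0+0+0+0+0+0+0+0+0+0 mod 2 = 0
  c[10] = d·G[:,10] = (10010001110101000000101110)·(00000010000000000000000000) mod 2 = 0+0+0+0+0+0+0+0+0+0+0+0+0+0+0+0+0+0+0+0+0+0+0+0+0+0 mod 2 = 0
  c[11] = d·G[:,11] = (10010001110101000000101110)·(00000001000000000000000000) mod 2 = 0+0+0+0+0+0+0+1+0+0+0+0+0+0+0+0+0+0+0+0+0+0+0+0+0+0 mod 2 = 1
  c[12] = d·G[:,12] = (10010001110101000000101110)·(00000000100000000000000000) mod 2 = 0+0+0+0+0+0+0+0+1+0+0+0+0+0+0+0+0+0+0+0+0+0+0+0+0+0 mod 2 = 1
  c[13] = d·G[:,13] = (10010001110101000000101110)·(00000000010000000000000000) mod 2 = 0+0+0+0+0+0+0+0+0+1+0+0+0+0+0+0+0+0+0+0+0+0+0+0+0+0 mod 2 = 1
  c[14] = d·G[:,14] = (10010001110101000000101110)·(00000000001000000000000000) mod 2 = 0+0+0+0+0+0+0+0+0+0+0+0+0+0+0+0+0+0+0+0+0+0+0+0+0+0 mod 2 = 0
  c[15] = d·G[:,15] = (10010001110101000000101110)·(00000000000111111111111111) mod 2 = 0+0+0+0+0+0+0+0+0+0+0+1+0+1+0+0+0+0+0+0+1+0+1+1+1+0 mod 2 = 0
  c[16] = d·G[:,16] = (10010001110101000000101110)·(00000000000100000000000000) mod 2 = 0+0+0+0+0+0+0+0+0+0+0+1+0+0+0+0+0+0+0+0+0+0+0+0+0+0 mod 2 = 1
  c[17] = d·G[:,17] = (10010001110101000000101110)·(00000000000010000000000000) mod 2 = 0+0+0+0+0+0+0+0+0+0+0+0+0+0+0+0+0+0+0+0+0+0+0+0+0+0 mod 2 = 0
  c[18] = d·G[:,18] = (10010001110101000000101110)·(00000000000001000000000000) mod 2 = 0+0+0+0+0+0+0+0+0+0+0+0+0+1+0+0+0+0+0+0+0+0+0+0+0+0 mod 2 = 1
  c[19] = d·G[:,19] = (10010001110101000000101110)·(00000000000000100000000000) mod 2 = 0+0+0+0+0+0+0+0+0+0+0+0+0+0+0+0+0+0+0+0+0+0+0+0+0+0 mod 2 = 0
  c[20] = d·G[:,20] = (10010001110101000000101110)·(00000000000000010000000000) mod 2 = 0+0+0+0+0+0+0+0+0+0+0+0+0+0+0+0+0+0+0+0+0+0+0+0+0+0 mod 2 = 0
  c[21] = d·G[:,21] = (10010001110101000000101110)·(00000000000000001000000000) mod 2 = 0+0+0+0+0+0+0+0+0+0+0+0+0+0+0+0+0+0+0+0+0+0+0+0+0+0 mod 2 = 0
  c[22] = d·G[:,22] = (10010001110101000000101110)·(00000000000000000100000000) mod 2 = 0+0+0+0+0+0+0+0+0+0+0+0+0+0+0+0+0+0+0+0+0+0+0+0+0+0 mod 2 = 0
  c[23] = d·G[:,23] = (10010001110101000000101110)·(00000000000000000010000000) mod 2 = 0+0+0+0+0+0+0+0+0+0+0+0+0+0+0+0+0+0+0+0+0+0+0+0+0+0 mod 2 = 0
  c[24] = d·G[:,24] = (10010001110101000000101110)·(00000000000000000001000000) mod 2 = 0+0+0+0+0+0+0+0+0+0+0+0+0+0+0+0+0+0+0+0+0+0+0+0+0+0 mod 2 = 0
  c[25] = d·G[:,25] = (10010001110101000000101110)·(00000000000000000000100000) mod 2 = 0+0+0+0+0+0+0+0+0+0+0+0+0+0+0+0+0+0+0+0+1+0+0+0+0+0 mod 2 = 1
  c[26] = d·G[:,26] = (10010001110101000000101110)·(00000000000000000000010000) mod 2 = 0+0+0+0+0+0+0+0+0+0+0+0+0+0+0+0+0+0+0+0+0+0+0+0+0+0 mod 2 = 0
  c[27] = d·G[:,27] = (10010001110101000000101110)·(00000000000000000000001000) mod 2 = 0+0+0+0+0+0+0+0+0+0+0+0+0+0+0+0+0+0+0+0+0+0+1+0+0+0 mod 2 = 1
  c[28] = d·G[:,28] = (10010001110101000000101110)·(00000000000000000000000100) mod 2 = 0+0+0+0+0+0+0+0+0+0+0+0+0+0+0+0+0+0+0+0+0+0+0+1+0+0 mod 2 = 1
  c[29] = d·G[:,29] = (10010001110101000000101110)·(00000000000000000000000010) mod 2 = 0+0+0+0+0+0+0+0+0+0+0+0+0+0+0+0+0+0+0+0+0+0+0+0+1+0 mod 2 = 1
  c[30] = d·G[:,30] = (10010001110101000000101110)·(00000000000000000000000001) mod 2 = 0+0+0+0+0+0+0+0+0+0+0+0+0+0+0+0+0+0+0+0+0+0+0+0+0+0 mod 2 = 0
Codeword = 0011001100011100101000000101110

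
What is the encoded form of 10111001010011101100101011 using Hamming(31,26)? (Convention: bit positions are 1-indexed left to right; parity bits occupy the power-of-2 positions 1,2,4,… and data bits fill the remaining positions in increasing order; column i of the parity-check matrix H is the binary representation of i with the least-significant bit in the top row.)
Codeword c = d · G (mod 2), d = 10111001010011101100101011:
  c[0] = d·G[:,0] = (10111001010011101100101011)·(11011010101101010101010101) mod 2 = 1+0+0+1+1+0+0+0+0+0+0+0+0+1+0+0+0+1+0+0+0+0+0+0+0+1 mod 2 = 0
  c[1] = d·G[:,1] = (10111001010011101100101011)·(10110110011011001100110011) mod 2 = 1+0+1+1+0+0+0+0+0+1+0+0+1+1+0+0+1+1+0+0+1+0+0+0+1+1 mod 2 = 1
  c[2] = d·G[:,2] = (10111001010011101100101011)·(10000000000000000000000000) mod 2 = 1+0+0+0+0+0+0+0+0+0+0+0+0+0+0+0+0+0+0+0+0+0+0+0+0+0 mod 2 = 1
  c[3] = d·G[:,3] = (10111001010011101100101011)·(01110001111000111100001111) mod 2 = 0+0+1+1+0+0+0+1+0+1+0+0+0+0+1+0+1+1+0+0+0+0+1+0+1+1 mod 2 = 0
  c[4] = d·G[:,4] = (10111001010011101100101011)·(01000000000000000000000000) mod 2 = 0+0+0+0+0+0+0+0+0+0+0+0+0+0+0+0+0+0+0+0+0+0+0+0+0+0 mod 2 = 0
  c[5] = d·G[:,5] = (10111001010011101100101011)·(00100000000000000000000000) mod 2 = 0+0+1+0+0+0+0+0+0+0+0+0+0+0+0+0+0+0+0+0+0+0+0+0+0+0 mod 2 = 1
  c[6] = d·G[:,6] = (10111001010011101100101011)·(00010000000000000000000000) mod 2 = 0+0+0+1+0+0+0+0+0+0+0+0+0+0+0+0+0+0+0+0+0+0+0+0+0+0 mod 2 = 1
  c[7] = d·G[:,7] = (10111001010011101100101011)·(00001111111000000011111111) mod 2 = 0+0+0+0+1+0+0+1+0+1+0+0+0+0+0+0+0+0+0+0+1+0+1+0+1+1 mod 2 = 1
  c[8] = d·G[:,8] = (10111001010011101100101011)·(00001000000000000000000000) mod 2 = 0+0+0+0+1+0+0+0+0+0+0+0+0+0+0+0+0+0+0+0+0+0+0+0+0+0 mod 2 = 1
  c[9] = d·G[:,9] = (10111001010011101100101011)·(00000100000000000000000000) mod 2 = 0+0+0+0+0+0+0+0+0+0+0+0+0+0+0+0+0+0+0+0+0+0+0+0+0+0 mod 2 = 0
  c[10] = d·G[:,10] = (10111001010011101100101011)·(00000010000000000000000000) mod 2 = 0+0+0+0+0+0+0+0+0+0+0+0+0+0+0+0+0+0+0+0+0+0+0+0+0+0 mod 2 = 0
  c[11] = d·G[:,11] = (10111001010011101100101011)·(00000001000000000000000000) mod 2 = 0+0+0+0+0+0+0+1+0+0+0+0+0+0+0+0+0+0+0+0+0+0+0+0+0+0 mod 2 = 1
  c[12] = d·G[:,12] = (10111001010011101100101011)·(00000000100000000000000000) mod 2 = 0+0+0+0+0+0+0+0+0+0+0+0+0+0+0+0+0+0+0+0+0+0+0+0+0+0 mod 2 = 0
  c[13] = d·G[:,13] = (10111001010011101100101011)·(00000000010000000000000000) mod 2 = 0+0+0+0+0+0+0+0+0+1+0+0+0+0+0+0+0+0+0+0+0+0+0+0+0+0 mod 2 = 1
  c[14] = d·G[:,14] = (10111001010011101100101011)·(00000000001000000000000000) mod 2 = 0+0+0+0+0+0+0+0+0+0+0+0+0+0+0+0+0+0+0+0+0+0+0+0+0+0 mod 2 = 0
  c[15] = d·G[:,15] = (10111001010011101100101011)·(00000000000111111111111111) mod 2 = 0+0+0+0+0+0+0+0+0+0+0+0+1+1+1+0+1+1+0+0+1+0+1+0+1+1 mod 2 = 1
  c[16] = d·G[:,16] = (10111001010011101100101011)·(00000000000100000000000000) mod 2 = 0+0+0+0+0+0+0+0+0+0+0+0+0+0+0+0+0+0+0+0+0+0+0+0+0+0 mod 2 = 0
  c[17] = d·G[:,17] = (10111001010011101100101011)·(00000000000010000000000000) mod 2 = 0+0+0+0+0+0+0+0+0+0+0+0+1+0+0+0+0+0+0+0+0+0+0+0+0+0 mod 2 = 1
  c[18] = d·G[:,18] = (10111001010011101100101011)·(00000000000001000000000000) mod 2 = 0+0+0+0+0+0+0+0+0+0+0+0+0+1+0+0+0+0+0+0+0+0+0+0+0+0 mod 2 = 1
  c[19] = d·G[:,19] = (10111001010011101100101011)·(00000000000000100000000000) mod 2 = 0+0+0+0+0+0+0+0+0+0+0+0+0+0+1+0+0+0+0+0+0+0+0+0+0+0 mod 2 = 1
  c[20] = d·G[:,20] = (10111001010011101100101011)·(00000000000000010000000000) mod 2 = 0+0+0+0+0+0+0+0+0+0+0+0+0+0+0+0+0+0+0+0+0+0+0+0+0+0 mod 2 = 0
  c[21] = d·G[:,21] = (10111001010011101100101011)·(00000000000000001000000000) mod 2 = 0+0+0+0+0+0+0+0+0+0+0+0+0+0+0+0+1+0+0+0+0+0+0+0+0+0 mod 2 = 1
  c[22] = d·G[:,22] = (10111001010011101100101011)·(00000000000000000100000000) mod 2 = 0+0+0+0+0+0+0+0+0+0+0+0+0+0+0+0+0+1+0+0+0+0+0+0+0+0 mod 2 = 1
  c[23] = d·G[:,23] = (10111001010011101100101011)·(00000000000000000010000000) mod 2 = 0+0+0+0+0+0+0+0+0+0+0+0+0+0+0+0+0+0+0+0+0+0+0+0+0+0 mod 2 = 0
  c[24] = d·G[:,24] = (10111001010011101100101011)·(00000000000000000001000000) mod 2 = 0+0+0+0+0+0+0+0+0+0+0+0+0+0+0+0+0+0+0+0+0+0+0+0+0+0 mod 2 = 0
  c[25] = d·G[:,25] = (10111001010011101100101011)·(00000000000000000000100000) mod 2 = 0+0+0+0+0+0+0+0+0+0+0+0+0+0+0+0+0+0+0+0+1+0+0+0+0+0 mod 2 = 1
  c[26] = d·G[:,26] = (10111001010011101100101011)·(00000000000000000000010000) mod 2 = 0+0+0+0+0+0+0+0+0+0+0+0+0+0+0+0+0+0+0+0+0+0+0+0+0+0 mod 2 = 0
  c[27] = d·G[:,27] = (10111001010011101100101011)·(00000000000000000000001000) mod 2 = 0+0+0+0+0+0+0+0+0+0+0+0+0+0+0+0+0+0+0+0+0+0+1+0+0+0 mod 2 = 1
  c[28] = d·G[:,28] = (10111001010011101100101011)·(00000000000000000000000100) mod 2 = 0+0+0+0+0+0+0+0+0+0+0+0+0+0+0+0+0+0+0+0+0+0+0+0+0+0 mod 2 = 0
  c[29] = d·G[:,29] = (10111001010011101100101011)·(00000000000000000000000010) mod 2 = 0+0+0+0+0+0+0+0+0+0+0+0+0+0+0+0+0+0+0+0+0+0+0+0+1+0 mod 2 = 1
  c[30] = d·G[:,30] = (10111001010011101100101011)·(00000000000000000000000001) mod 2 = 0+0+0+0+0+0+0+0+0+0+0+0+0+0+0+0+0+0+0+0+0+0+0+0+0+1 mod 2 = 1
Codeword = 0110011110010101011101100101011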